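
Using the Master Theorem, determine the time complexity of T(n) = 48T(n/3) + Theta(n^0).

Master Theorem for T(n) = 48T(n/3) + O(n^0):

a = 48, b = 3, c = 0
log_b(a) = log_3(48) = 3.5237

Case 1: c = 0 < log_3(48) = 3.5237
T(n) = O(n^(log_3 48))

For T(n) = 48T(n/3) + O(n^0): log_3(48) = 3.5237. This is Case 1 of the Master Theorem (c < log_b(a), work dominated by leaves), giving O(n^(log_3 48)).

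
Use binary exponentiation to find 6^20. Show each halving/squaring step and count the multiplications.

Computing 6^20 by squaring (build up from 6^1; each line after the first costs one multiplication):

6^1 = 6
6^2 = (6^1)^2 = 6^2 = 36
6^4 = (6^2)^2 = 36^2 = 1296
6^5 = 6 * 6^4 = 6 * 1296 = 7776
6^10 = (6^5)^2 = 7776^2 = 60466176
6^20 = (6^10)^2 = 60466176^2 = 3656158440062976

Result: 3656158440062976
Multiplications needed: 5 (5 lines after 6^1)

6^20 = 3656158440062976. Using exponentiation by squaring, this requires 5 multiplications. The key idea: if the exponent is even, square the half-power; if odd, multiply by the base once.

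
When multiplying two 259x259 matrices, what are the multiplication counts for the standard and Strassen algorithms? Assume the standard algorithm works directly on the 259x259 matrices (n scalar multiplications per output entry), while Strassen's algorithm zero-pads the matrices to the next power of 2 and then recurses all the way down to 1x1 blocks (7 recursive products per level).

Matrix multiplication for 259x259 matrices:

Strassen's algorithm requires power-of-2 dimensions. Pad 259x259 to 512x512 (next power of 2).

Standard algorithm: 259^3 = 17373979 multiplications
Strassen's algorithm: 7^(log2(512)) = 7^9 = 40353607 multiplications
Difference: 17373979 - 40353607 = -22979628 (Strassen uses MORE here due to padding overhead — for small or just-over-power-of-2 n, padding can outweigh the per-level savings)

Standard: 17373979 multiplications (259^3). Strassen: 40353607 multiplications (7^9, after padding to 512x512). Strassen reduces 8 recursive multiplications to 7 at each level.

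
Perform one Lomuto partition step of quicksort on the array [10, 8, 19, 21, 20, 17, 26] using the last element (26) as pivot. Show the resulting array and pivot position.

Lomuto partition with pivot = 26:

Initial array: [10, 8, 19, 21, 20, 17, 26]

arr[0]=10 <= 26: swap with position 0, array becomes [10, 8, 19, 21, 20, 17, 26]
arr[1]=8 <= 26: swap with position 1, array becomes [10, 8, 19, 21, 20, 17, 26]
arr[2]=19 <= 26: swap with position 2, array becomes [10, 8, 19, 21, 20, 17, 26]
arr[3]=21 <= 26: swap with position 3, array becomes [10, 8, 19, 21, 20, 17, 26]
arr[4]=20 <= 26: swap with position 4, array becomes [10, 8, 19, 21, 20, 17, 26]
arr[5]=17 <= 26: swap with position 5, array becomes [10, 8, 19, 21, 20, 17, 26]

Place pivot at position 6: [10, 8, 19, 21, 20, 17, 26]
Pivot position: 6

After partitioning with pivot 26, the array becomes [10, 8, 19, 21, 20, 17, 26]. The pivot is placed at index 6. All elements to the left of the pivot are <= 26, and all elements to the right are > 26.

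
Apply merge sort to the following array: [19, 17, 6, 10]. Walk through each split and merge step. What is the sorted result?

Merge sort trace:

Split: [19, 17, 6, 10] -> [19, 17] and [6, 10]
  Split: [19, 17] -> [19] and [17]
  Merge: [19] + [17] -> [17, 19]
  Split: [6, 10] -> [6] and [10]
  Merge: [6] + [10] -> [6, 10]
Merge: [17, 19] + [6, 10] -> [6, 10, 17, 19]

Final sorted array: [6, 10, 17, 19]

The merge sort proceeds by recursively splitting the array and merging sorted halves.
After all merges, the sorted array is [6, 10, 17, 19].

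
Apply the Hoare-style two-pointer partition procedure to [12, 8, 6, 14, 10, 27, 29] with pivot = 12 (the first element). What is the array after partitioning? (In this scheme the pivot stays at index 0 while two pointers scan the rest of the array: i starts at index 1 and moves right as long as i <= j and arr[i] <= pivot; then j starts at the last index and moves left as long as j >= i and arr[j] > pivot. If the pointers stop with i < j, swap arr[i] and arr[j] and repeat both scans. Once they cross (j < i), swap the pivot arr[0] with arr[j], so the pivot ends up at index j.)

Hoare-style two-pointer partition with pivot = 12:

Initial array: [12, 8, 6, 14, 10, 27, 29]

Pointers start at i = 1, j = 6.
i stops at index 3 (arr[3]=14 > 12), j stops at index 4 (arr[4]=10 <= 12): swap arr[3] and arr[4], array becomes [12, 8, 6, 10, 14, 27, 29]
i ends at 4, j ends at 3: the pointers have crossed (j < i), so scanning stops.

Swap pivot arr[0] with arr[3] to place pivot at position 3: [10, 8, 6, 12, 14, 27, 29]
Pivot position: 3

After partitioning with pivot 12, the array becomes [10, 8, 6, 12, 14, 27, 29]. The pivot is placed at index 3. All elements to the left of the pivot are <= 12, and all elements to the right are > 12.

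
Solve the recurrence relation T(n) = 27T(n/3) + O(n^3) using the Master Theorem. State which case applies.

Master Theorem for T(n) = 27T(n/3) + O(n^3):

a = 27, b = 3, c = 3
log_b(a) = log_3(27) = 3.0000

Case 2: c = 3 = log_3(27) = 3.0000
T(n) = O(n^3 log n) = O(n^3 log n)

For T(n) = 27T(n/3) + O(n^3): log_3(27) = 3.0000. This is Case 2 of the Master Theorem (c = log_b(a), equal work at all levels), giving O(n^3 log n).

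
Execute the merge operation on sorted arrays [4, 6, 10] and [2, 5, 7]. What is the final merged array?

Merging process:

Compare 4 vs 2: take 2 from right. Merged: [2]
Compare 4 vs 5: take 4 from left. Merged: [2, 4]
Compare 6 vs 5: take 5 from right. Merged: [2, 4, 5]
Compare 6 vs 7: take 6 from left. Merged: [2, 4, 5, 6]
Compare 10 vs 7: take 7 from right. Merged: [2, 4, 5, 6, 7]
Append remaining from left: [10]. Merged: [2, 4, 5, 6, 7, 10]

Final merged array: [2, 4, 5, 6, 7, 10]
Total comparisons: 5

The merged array is [2, 4, 5, 6, 7, 10], requiring 5 comparisons. The merge step runs in O(n) time where n is the total number of elements.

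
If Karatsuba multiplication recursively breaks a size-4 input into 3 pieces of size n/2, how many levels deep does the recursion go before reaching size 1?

For divide and conquer with division factor 2:

Problem sizes at each level:
Level 0: 4
Level 1: 2
Level 2: 1

The root is level 0 and the size-1 base case is level 2 (the tree spans levels 0 through 2, i.e. 3 levels counting the root), so the depth is the number of divisions: log_2(4) = 2

The recursion tree depth is log_2(4) = 2. At each level, the problem size is divided by 2, so it takes 2 divisions to reduce to a base case of size 1. The algorithm makes 3 recursive calls at each level.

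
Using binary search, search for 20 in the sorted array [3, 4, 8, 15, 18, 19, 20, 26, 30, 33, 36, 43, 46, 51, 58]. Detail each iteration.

Binary search for 20 in [3, 4, 8, 15, 18, 19, 20, 26, 30, 33, 36, 43, 46, 51, 58]:

lo=0, hi=14, mid=7, arr[mid]=26 -> 26 > 20, search left half
lo=0, hi=6, mid=3, arr[mid]=15 -> 15 < 20, search right half
lo=4, hi=6, mid=5, arr[mid]=19 -> 19 < 20, search right half
lo=6, hi=6, mid=6, arr[mid]=20 -> Found target at index 6!

Binary search finds 20 at index 6 after 4 comparisons. The search repeatedly halves the search space by comparing with the middle element.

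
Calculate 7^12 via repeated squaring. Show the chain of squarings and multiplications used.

Computing 7^12 by squaring (build up from 7^1; each line after the first costs one multiplication):

7^1 = 7
7^2 = (7^1)^2 = 7^2 = 49
7^3 = 7 * 7^2 = 7 * 49 = 343
7^6 = (7^3)^2 = 343^2 = 117649
7^12 = (7^6)^2 = 117649^2 = 13841287201

Result: 13841287201
Multiplications needed: 4 (4 lines after 7^1)

7^12 = 13841287201. Using exponentiation by squaring, this requires 4 multiplications. The key idea: if the exponent is even, square the half-power; if odd, multiply by the base once.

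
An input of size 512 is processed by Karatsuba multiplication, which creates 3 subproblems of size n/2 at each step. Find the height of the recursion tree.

For divide and conquer with division factor 2:

Problem sizes at each level:
Level 0: 512
Level 1: 256
Level 2: 128
Level 3: 64
Level 4: 32
Level 5: 16
Level 6: 8
Level 7: 4
Level 8: 2
Level 9: 1

The root is level 0 and the size-1 base case is level 9 (the tree spans levels 0 through 9, i.e. 10 levels counting the root), so the depth is the number of divisions: log_2(512) = 9

The recursion tree depth is log_2(512) = 9. At each level, the problem size is divided by 2, so it takes 9 divisions to reduce to a base case of size 1. The algorithm makes 3 recursive calls at each level.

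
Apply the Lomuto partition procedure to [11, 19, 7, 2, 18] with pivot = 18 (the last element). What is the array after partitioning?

Lomuto partition with pivot = 18:

Initial array: [11, 19, 7, 2, 18]

arr[0]=11 <= 18: swap with position 0, array becomes [11, 19, 7, 2, 18]
arr[1]=19 > 18: no swap
arr[2]=7 <= 18: swap with position 1, array becomes [11, 7, 19, 2, 18]
arr[3]=2 <= 18: swap with position 2, array becomes [11, 7, 2, 19, 18]

Place pivot at position 3: [11, 7, 2, 18, 19]
Pivot position: 3

After partitioning with pivot 18, the array becomes [11, 7, 2, 18, 19]. The pivot is placed at index 3. All elements to the left of the pivot are <= 18, and all elements to the right are > 18.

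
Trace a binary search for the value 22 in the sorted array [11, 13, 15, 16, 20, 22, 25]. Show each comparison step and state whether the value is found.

Binary search for 22 in [11, 13, 15, 16, 20, 22, 25]:

lo=0, hi=6, mid=3, arr[mid]=16 -> 16 < 22, search right half
lo=4, hi=6, mid=5, arr[mid]=22 -> Found target at index 5!

Binary search finds 22 at index 5 after 2 comparisons. The search repeatedly halves the search space by comparing with the middle element.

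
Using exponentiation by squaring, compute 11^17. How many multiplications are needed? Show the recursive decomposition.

Computing 11^17 by squaring (build up from 11^1; each line after the first costs one multiplication):

11^1 = 11
11^2 = (11^1)^2 = 11^2 = 121
11^4 = (11^2)^2 = 121^2 = 14641
11^8 = (11^4)^2 = 14641^2 = 214358881
11^16 = (11^8)^2 = 214358881^2 = 45949729863572161
11^17 = 11 * 11^16 = 11 * 45949729863572161 = 505447028499293771

Result: 505447028499293771
Multiplications needed: 5 (5 lines after 11^1)

11^17 = 505447028499293771. Using exponentiation by squaring, this requires 5 multiplications. The key idea: if the exponent is even, square the half-power; if odd, multiply by the base once.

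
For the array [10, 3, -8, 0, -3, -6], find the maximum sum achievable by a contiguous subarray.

Using Kadane's algorithm on [10, 3, -8, 0, -3, -6]:

Scanning through the array:
Position 1 (value 3): max_ending_here = 13, max_so_far = 13
Position 2 (value -8): max_ending_here = 5, max_so_far = 13
Position 3 (value 0): max_ending_here = 5, max_so_far = 13
Position 4 (value -3): max_ending_here = 2, max_so_far = 13
Position 5 (value -6): max_ending_here = -4, max_so_far = 13

Maximum subarray: [10, 3]
Maximum sum: 13

The maximum subarray is [10, 3] with sum 13. This subarray runs from index 0 to index 1.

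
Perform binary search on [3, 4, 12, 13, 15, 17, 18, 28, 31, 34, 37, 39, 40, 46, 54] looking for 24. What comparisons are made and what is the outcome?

Binary search for 24 in [3, 4, 12, 13, 15, 17, 18, 28, 31, 34, 37, 39, 40, 46, 54]:

lo=0, hi=14, mid=7, arr[mid]=28 -> 28 > 24, search left half
lo=0, hi=6, mid=3, arr[mid]=13 -> 13 < 24, search right half
lo=4, hi=6, mid=5, arr[mid]=17 -> 17 < 24, search right half
lo=6, hi=6, mid=6, arr[mid]=18 -> 18 < 24, search right half
lo=7 > hi=6, target 24 not found

Binary search determines that 24 is not in the array after 4 comparisons. The search space was exhausted without finding the target.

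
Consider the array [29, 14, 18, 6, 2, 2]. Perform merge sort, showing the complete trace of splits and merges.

Merge sort trace:

Split: [29, 14, 18, 6, 2, 2] -> [29, 14, 18] and [6, 2, 2]
  Split: [29, 14, 18] -> [29] and [14, 18]
    Split: [14, 18] -> [14] and [18]
    Merge: [14] + [18] -> [14, 18]
  Merge: [29] + [14, 18] -> [14, 18, 29]
  Split: [6, 2, 2] -> [6] and [2, 2]
    Split: [2, 2] -> [2] and [2]
    Merge: [2] + [2] -> [2, 2]
  Merge: [6] + [2, 2] -> [2, 2, 6]
Merge: [14, 18, 29] + [2, 2, 6] -> [2, 2, 6, 14, 18, 29]

Final sorted array: [2, 2, 6, 14, 18, 29]

The merge sort proceeds by recursively splitting the array and merging sorted halves.
After all merges, the sorted array is [2, 2, 6, 14, 18, 29].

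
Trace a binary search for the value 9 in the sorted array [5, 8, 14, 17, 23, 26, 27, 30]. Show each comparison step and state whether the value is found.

Binary search for 9 in [5, 8, 14, 17, 23, 26, 27, 30]:

lo=0, hi=7, mid=3, arr[mid]=17 -> 17 > 9, search left half
lo=0, hi=2, mid=1, arr[mid]=8 -> 8 < 9, search right half
lo=2, hi=2, mid=2, arr[mid]=14 -> 14 > 9, search left half
lo=2 > hi=1, target 9 not found

Binary search determines that 9 is not in the array after 3 comparisons. The search space was exhausted without finding the target.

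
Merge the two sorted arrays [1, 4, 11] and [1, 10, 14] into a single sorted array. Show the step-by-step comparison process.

Merging process:

Compare 1 vs 1: take 1 from left. Merged: [1]
Compare 4 vs 1: take 1 from right. Merged: [1, 1]
Compare 4 vs 10: take 4 from left. Merged: [1, 1, 4]
Compare 11 vs 10: take 10 from right. Merged: [1, 1, 4, 10]
Compare 11 vs 14: take 11 from left. Merged: [1, 1, 4, 10, 11]
Append remaining from right: [14]. Merged: [1, 1, 4, 10, 11, 14]

Final merged array: [1, 1, 4, 10, 11, 14]
Total comparisons: 5

The merged array is [1, 1, 4, 10, 11, 14], requiring 5 comparisons. The merge step runs in O(n) time where n is the total number of elements.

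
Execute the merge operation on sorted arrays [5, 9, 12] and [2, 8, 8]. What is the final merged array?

Merging process:

Compare 5 vs 2: take 2 from right. Merged: [2]
Compare 5 vs 8: take 5 from left. Merged: [2, 5]
Compare 9 vs 8: take 8 from right. Merged: [2, 5, 8]
Compare 9 vs 8: take 8 from right. Merged: [2, 5, 8, 8]
Append remaining from left: [9, 12]. Merged: [2, 5, 8, 8, 9, 12]

Final merged array: [2, 5, 8, 8, 9, 12]
Total comparisons: 4

The merged array is [2, 5, 8, 8, 9, 12], requiring 4 comparisons. The merge step runs in O(n) time where n is the total number of elements.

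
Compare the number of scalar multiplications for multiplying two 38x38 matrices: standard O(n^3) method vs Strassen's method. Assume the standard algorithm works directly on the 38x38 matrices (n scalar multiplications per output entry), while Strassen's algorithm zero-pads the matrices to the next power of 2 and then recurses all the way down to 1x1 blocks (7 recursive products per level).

Matrix multiplication for 38x38 matrices:

Strassen's algorithm requires power-of-2 dimensions. Pad 38x38 to 64x64 (next power of 2).

Standard algorithm: 38^3 = 54872 multiplications
Strassen's algorithm: 7^(log2(64)) = 7^6 = 117649 multiplications
Difference: 54872 - 117649 = -62777 (Strassen uses MORE here due to padding overhead — for small or just-over-power-of-2 n, padding can outweigh the per-level savings)

Standard: 54872 multiplications (38^3). Strassen: 117649 multiplications (7^6, after padding to 64x64). Strassen reduces 8 recursive multiplications to 7 at each level.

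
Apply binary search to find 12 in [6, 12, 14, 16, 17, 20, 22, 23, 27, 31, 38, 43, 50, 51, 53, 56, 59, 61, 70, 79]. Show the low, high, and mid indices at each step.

Binary search for 12 in [6, 12, 14, 16, 17, 20, 22, 23, 27, 31, 38, 43, 50, 51, 53, 56, 59, 61, 70, 79]:

lo=0, hi=19, mid=9, arr[mid]=31 -> 31 > 12, search left half
lo=0, hi=8, mid=4, arr[mid]=17 -> 17 > 12, search left half
lo=0, hi=3, mid=1, arr[mid]=12 -> Found target at index 1!

Binary search finds 12 at index 1 after 3 comparisons. The search repeatedly halves the search space by comparing with the middle element.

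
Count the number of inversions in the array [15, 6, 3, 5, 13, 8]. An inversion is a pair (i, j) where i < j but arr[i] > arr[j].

Finding inversions in [15, 6, 3, 5, 13, 8]:

(0, 1): arr[0]=15 > arr[1]=6
(0, 2): arr[0]=15 > arr[2]=3
(0, 3): arr[0]=15 > arr[3]=5
(0, 4): arr[0]=15 > arr[4]=13
(0, 5): arr[0]=15 > arr[5]=8
(1, 2): arr[1]=6 > arr[2]=3
(1, 3): arr[1]=6 > arr[3]=5
(4, 5): arr[4]=13 > arr[5]=8

Total inversions: 8

The array has 8 inversion(s): (0,1), (0,2), (0,3), (0,4), (0,5), (1,2), (1,3), (4,5). Each pair (i,j) satisfies i < j and arr[i] > arr[j].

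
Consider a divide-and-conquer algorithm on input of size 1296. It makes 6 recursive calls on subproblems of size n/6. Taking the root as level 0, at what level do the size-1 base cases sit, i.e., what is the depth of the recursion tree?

For divide and conquer with division factor 6:

Problem sizes at each level:
Level 0: 1296
Level 1: 216
Level 2: 36
Level 3: 6
Level 4: 1

The root is level 0 and the size-1 base case is level 4 (the tree spans levels 0 through 4, i.e. 5 levels counting the root), so the depth is the number of divisions: log_6(1296) = 4

The recursion tree depth is log_6(1296) = 4. At each level, the problem size is divided by 6, so it takes 4 divisions to reduce to a base case of size 1. The algorithm makes 6 recursive calls at each level.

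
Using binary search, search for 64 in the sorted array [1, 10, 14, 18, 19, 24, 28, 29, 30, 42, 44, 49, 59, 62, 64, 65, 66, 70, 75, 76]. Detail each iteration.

Binary search for 64 in [1, 10, 14, 18, 19, 24, 28, 29, 30, 42, 44, 49, 59, 62, 64, 65, 66, 70, 75, 76]:

lo=0, hi=19, mid=9, arr[mid]=42 -> 42 < 64, search right half
lo=10, hi=19, mid=14, arr[mid]=64 -> Found target at index 14!

Binary search finds 64 at index 14 after 2 comparisons. The search repeatedly halves the search space by comparing with the middle element.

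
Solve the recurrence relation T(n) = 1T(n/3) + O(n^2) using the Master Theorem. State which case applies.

Master Theorem for T(n) = 1T(n/3) + O(n^2):

a = 1, b = 3, c = 2
log_b(a) = log_3(1) = 0.0000

Case 3: c = 2 > log_3(1) = 0.0000
T(n) = O(n^2) = O(n^2)

For T(n) = 1T(n/3) + O(n^2): log_3(1) = 0.0000. This is Case 3 of the Master Theorem (c > log_b(a), work dominated by root), giving O(n^2).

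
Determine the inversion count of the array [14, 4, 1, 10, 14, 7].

Finding inversions in [14, 4, 1, 10, 14, 7]:

(0, 1): arr[0]=14 > arr[1]=4
(0, 2): arr[0]=14 > arr[2]=1
(0, 3): arr[0]=14 > arr[3]=10
(0, 5): arr[0]=14 > arr[5]=7
(1, 2): arr[1]=4 > arr[2]=1
(3, 5): arr[3]=10 > arr[5]=7
(4, 5): arr[4]=14 > arr[5]=7

Total inversions: 7

The array has 7 inversion(s): (0,1), (0,2), (0,3), (0,5), (1,2), (3,5), (4,5). Each pair (i,j) satisfies i < j and arr[i] > arr[j].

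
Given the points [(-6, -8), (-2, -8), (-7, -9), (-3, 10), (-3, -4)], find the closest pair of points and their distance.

Computing all pairwise distances among 5 points:

d((-6, -8), (-2, -8)) = 4.0
d((-6, -8), (-7, -9)) = 1.4142 <-- minimum
d((-6, -8), (-3, 10)) = 18.2483
d((-6, -8), (-3, -4)) = 5.0
d((-2, -8), (-7, -9)) = 5.099
d((-2, -8), (-3, 10)) = 18.0278
d((-2, -8), (-3, -4)) = 4.1231
d((-7, -9), (-3, 10)) = 19.4165
d((-7, -9), (-3, -4)) = 6.4031
d((-3, 10), (-3, -4)) = 14.0

Closest pair: (-6, -8) and (-7, -9) with distance 1.4142

The closest pair is (-6, -8) and (-7, -9) with Euclidean distance 1.4142. For 5 points, brute-force pairwise comparison is shown above. For large n, the divide-and-conquer algorithm (sort by x, recurse on halves, check the dividing strip) achieves O(n log n).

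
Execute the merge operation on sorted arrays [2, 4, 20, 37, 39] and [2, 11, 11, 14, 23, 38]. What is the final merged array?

Merging process:

Compare 2 vs 2: take 2 from left. Merged: [2]
Compare 4 vs 2: take 2 from right. Merged: [2, 2]
Compare 4 vs 11: take 4 from left. Merged: [2, 2, 4]
Compare 20 vs 11: take 11 from right. Merged: [2, 2, 4, 11]
Compare 20 vs 11: take 11 from right. Merged: [2, 2, 4, 11, 11]
Compare 20 vs 14: take 14 from right. Merged: [2, 2, 4, 11, 11, 14]
Compare 20 vs 23: take 20 from left. Merged: [2, 2, 4, 11, 11, 14, 20]
Compare 37 vs 23: take 23 from right. Merged: [2, 2, 4, 11, 11, 14, 20, 23]
Compare 37 vs 38: take 37 from left. Merged: [2, 2, 4, 11, 11, 14, 20, 23, 37]
Compare 39 vs 38: take 38 from right. Merged: [2, 2, 4, 11, 11, 14, 20, 23, 37, 38]
Append remaining from left: [39]. Merged: [2, 2, 4, 11, 11, 14, 20, 23, 37, 38, 39]

Final merged array: [2, 2, 4, 11, 11, 14, 20, 23, 37, 38, 39]
Total comparisons: 10

The merged array is [2, 2, 4, 11, 11, 14, 20, 23, 37, 38, 39], requiring 10 comparisons. The merge step runs in O(n) time where n is the total number of elements.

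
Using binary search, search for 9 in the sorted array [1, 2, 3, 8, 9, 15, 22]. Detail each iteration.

Binary search for 9 in [1, 2, 3, 8, 9, 15, 22]:

lo=0, hi=6, mid=3, arr[mid]=8 -> 8 < 9, search right half
lo=4, hi=6, mid=5, arr[mid]=15 -> 15 > 9, search left half
lo=4, hi=4, mid=4, arr[mid]=9 -> Found target at index 4!

Binary search finds 9 at index 4 after 3 comparisons. The search repeatedly halves the search space by comparing with the middle element.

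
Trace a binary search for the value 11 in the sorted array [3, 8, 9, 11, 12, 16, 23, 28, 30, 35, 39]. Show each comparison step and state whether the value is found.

Binary search for 11 in [3, 8, 9, 11, 12, 16, 23, 28, 30, 35, 39]:

lo=0, hi=10, mid=5, arr[mid]=16 -> 16 > 11, search left half
lo=0, hi=4, mid=2, arr[mid]=9 -> 9 < 11, search right half
lo=3, hi=4, mid=3, arr[mid]=11 -> Found target at index 3!

Binary search finds 11 at index 3 after 3 comparisons. The search repeatedly halves the search space by comparing with the middle element.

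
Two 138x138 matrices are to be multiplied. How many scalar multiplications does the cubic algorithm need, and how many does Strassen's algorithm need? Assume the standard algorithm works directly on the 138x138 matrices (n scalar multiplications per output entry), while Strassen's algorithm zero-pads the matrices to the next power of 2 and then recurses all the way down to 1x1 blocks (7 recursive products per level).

Matrix multiplication for 138x138 matrices:

Strassen's algorithm requires power-of-2 dimensions. Pad 138x138 to 256x256 (next power of 2).

Standard algorithm: 138^3 = 2628072 multiplications
Strassen's algorithm: 7^(log2(256)) = 7^8 = 5764801 multiplications
Difference: 2628072 - 5764801 = -3136729 (Strassen uses MORE here due to padding overhead — for small or just-over-power-of-2 n, padding can outweigh the per-level savings)

Standard: 2628072 multiplications (138^3). Strassen: 5764801 multiplications (7^8, after padding to 256x256). Strassen reduces 8 recursive multiplications to 7 at each level.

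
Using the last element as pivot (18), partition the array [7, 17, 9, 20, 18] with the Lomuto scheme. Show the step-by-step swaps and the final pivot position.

Lomuto partition with pivot = 18:

Initial array: [7, 17, 9, 20, 18]

arr[0]=7 <= 18: swap with position 0, array becomes [7, 17, 9, 20, 18]
arr[1]=17 <= 18: swap with position 1, array becomes [7, 17, 9, 20, 18]
arr[2]=9 <= 18: swap with position 2, array becomes [7, 17, 9, 20, 18]
arr[3]=20 > 18: no swap

Place pivot at position 3: [7, 17, 9, 18, 20]
Pivot position: 3

After partitioning with pivot 18, the array becomes [7, 17, 9, 18, 20]. The pivot is placed at index 3. All elements to the left of the pivot are <= 18, and all elements to the right are > 18.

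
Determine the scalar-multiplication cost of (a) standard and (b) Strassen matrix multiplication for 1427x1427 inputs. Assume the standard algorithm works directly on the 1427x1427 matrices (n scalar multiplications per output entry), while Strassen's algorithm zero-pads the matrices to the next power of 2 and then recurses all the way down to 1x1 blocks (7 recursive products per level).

Matrix multiplication for 1427x1427 matrices:

Strassen's algorithm requires power-of-2 dimensions. Pad 1427x1427 to 2048x2048 (next power of 2).

Standard algorithm: 1427^3 = 2905841483 multiplications
Strassen's algorithm: 7^(log2(2048)) = 7^11 = 1977326743 multiplications
Savings: 2905841483 - 1977326743 = 928514740 multiplications

Standard: 2905841483 multiplications (1427^3). Strassen: 1977326743 multiplications (7^11, after padding to 2048x2048). Strassen reduces 8 recursive multiplications to 7 at each level.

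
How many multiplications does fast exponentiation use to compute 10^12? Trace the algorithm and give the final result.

Computing 10^12 by squaring (build up from 10^1; each line after the first costs one multiplication):

10^1 = 10
10^2 = (10^1)^2 = 10^2 = 100
10^3 = 10 * 10^2 = 10 * 100 = 1000
10^6 = (10^3)^2 = 1000^2 = 1000000
10^12 = (10^6)^2 = 1000000^2 = 1000000000000

Result: 1000000000000
Multiplications needed: 4 (4 lines after 10^1)

10^12 = 1000000000000. Using exponentiation by squaring, this requires 4 multiplications. The key idea: if the exponent is even, square the half-power; if odd, multiply by the base once.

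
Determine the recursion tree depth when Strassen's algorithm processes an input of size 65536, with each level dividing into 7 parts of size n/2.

For divide and conquer with division factor 2:

Problem sizes at each level:
Level 0: 65536
Level 1: 32768
Level 2: 16384
Level 3: 8192
Level 4: 4096
Level 5: 2048
Level 6: 1024
Level 7: 512
Level 8: 256
Level 9: 128
Level 10: 64
Level 11: 32
Level 12: 16
Level 13: 8
Level 14: 4
Level 15: 2
Level 16: 1

The root is level 0 and the size-1 base case is level 16 (the tree spans levels 0 through 16, i.e. 17 levels counting the root), so the depth is the number of divisions: log_2(65536) = 16

The recursion tree depth is log_2(65536) = 16. At each level, the problem size is divided by 2, so it takes 16 divisions to reduce to a base case of size 1. The algorithm makes 7 recursive calls at each level.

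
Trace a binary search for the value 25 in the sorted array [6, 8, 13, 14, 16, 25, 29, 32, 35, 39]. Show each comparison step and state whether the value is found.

Binary search for 25 in [6, 8, 13, 14, 16, 25, 29, 32, 35, 39]:

lo=0, hi=9, mid=4, arr[mid]=16 -> 16 < 25, search right half
lo=5, hi=9, mid=7, arr[mid]=32 -> 32 > 25, search left half
lo=5, hi=6, mid=5, arr[mid]=25 -> Found target at index 5!

Binary search finds 25 at index 5 after 3 comparisons. The search repeatedly halves the search space by comparing with the middle element.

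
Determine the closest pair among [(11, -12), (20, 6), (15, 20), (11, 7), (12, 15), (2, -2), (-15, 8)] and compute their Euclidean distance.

Computing all pairwise distances among 7 points:

d((11, -12), (20, 6)) = 20.1246
d((11, -12), (15, 20)) = 32.249
d((11, -12), (11, 7)) = 19.0
d((11, -12), (12, 15)) = 27.0185
d((11, -12), (2, -2)) = 13.4536
d((11, -12), (-15, 8)) = 32.8024
d((20, 6), (15, 20)) = 14.8661
d((20, 6), (11, 7)) = 9.0554
d((20, 6), (12, 15)) = 12.0416
d((20, 6), (2, -2)) = 19.6977
d((20, 6), (-15, 8)) = 35.0571
d((15, 20), (11, 7)) = 13.6015
d((15, 20), (12, 15)) = 5.831 <-- minimum
d((15, 20), (2, -2)) = 25.5539
d((15, 20), (-15, 8)) = 32.311
d((11, 7), (12, 15)) = 8.0623
d((11, 7), (2, -2)) = 12.7279
d((11, 7), (-15, 8)) = 26.0192
d((12, 15), (2, -2)) = 19.7231
d((12, 15), (-15, 8)) = 27.8927
d((2, -2), (-15, 8)) = 19.7231

Closest pair: (15, 20) and (12, 15) with distance 5.831

The closest pair is (15, 20) and (12, 15) with Euclidean distance 5.831. For 7 points, brute-force pairwise comparison is shown above. For large n, the divide-and-conquer algorithm (sort by x, recurse on halves, check the dividing strip) achieves O(n log n).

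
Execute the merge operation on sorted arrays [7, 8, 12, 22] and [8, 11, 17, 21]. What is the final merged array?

Merging process:

Compare 7 vs 8: take 7 from left. Merged: [7]
Compare 8 vs 8: take 8 from left. Merged: [7, 8]
Compare 12 vs 8: take 8 from right. Merged: [7, 8, 8]
Compare 12 vs 11: take 11 from right. Merged: [7, 8, 8, 11]
Compare 12 vs 17: take 12 from left. Merged: [7, 8, 8, 11, 12]
Compare 22 vs 17: take 17 from right. Merged: [7, 8, 8, 11, 12, 17]
Compare 22 vs 21: take 21 from right. Merged: [7, 8, 8, 11, 12, 17, 21]
Append remaining from left: [22]. Merged: [7, 8, 8, 11, 12, 17, 21, 22]

Final merged array: [7, 8, 8, 11, 12, 17, 21, 22]
Total comparisons: 7

The merged array is [7, 8, 8, 11, 12, 17, 21, 22], requiring 7 comparisons. The merge step runs in O(n) time where n is the total number of elements.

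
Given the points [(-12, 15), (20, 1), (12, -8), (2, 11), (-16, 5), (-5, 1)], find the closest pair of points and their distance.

Computing all pairwise distances among 6 points:

d((-12, 15), (20, 1)) = 34.9285
d((-12, 15), (12, -8)) = 33.2415
d((-12, 15), (2, 11)) = 14.5602
d((-12, 15), (-16, 5)) = 10.7703 <-- minimum
d((-12, 15), (-5, 1)) = 15.6525
d((20, 1), (12, -8)) = 12.0416
d((20, 1), (2, 11)) = 20.5913
d((20, 1), (-16, 5)) = 36.2215
d((20, 1), (-5, 1)) = 25.0
d((12, -8), (2, 11)) = 21.4709
d((12, -8), (-16, 5)) = 30.8707
d((12, -8), (-5, 1)) = 19.2354
d((2, 11), (-16, 5)) = 18.9737
d((2, 11), (-5, 1)) = 12.2066
d((-16, 5), (-5, 1)) = 11.7047

Closest pair: (-12, 15) and (-16, 5) with distance 10.7703

The closest pair is (-12, 15) and (-16, 5) with Euclidean distance 10.7703. For 6 points, brute-force pairwise comparison is shown above. For large n, the divide-and-conquer algorithm (sort by x, recurse on halves, check the dividing strip) achieves O(n log n).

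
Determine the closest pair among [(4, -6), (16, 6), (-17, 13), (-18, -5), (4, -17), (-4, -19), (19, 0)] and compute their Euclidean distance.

Computing all pairwise distances among 7 points:

d((4, -6), (16, 6)) = 16.9706
d((4, -6), (-17, 13)) = 28.3196
d((4, -6), (-18, -5)) = 22.0227
d((4, -6), (4, -17)) = 11.0
d((4, -6), (-4, -19)) = 15.2643
d((4, -6), (19, 0)) = 16.1555
d((16, 6), (-17, 13)) = 33.7343
d((16, 6), (-18, -5)) = 35.7351
d((16, 6), (4, -17)) = 25.9422
d((16, 6), (-4, -19)) = 32.0156
d((16, 6), (19, 0)) = 6.7082 <-- minimum
d((-17, 13), (-18, -5)) = 18.0278
d((-17, 13), (4, -17)) = 36.6197
d((-17, 13), (-4, -19)) = 34.5398
d((-17, 13), (19, 0)) = 38.2753
d((-18, -5), (4, -17)) = 25.0599
d((-18, -5), (-4, -19)) = 19.799
d((-18, -5), (19, 0)) = 37.3363
d((4, -17), (-4, -19)) = 8.2462
d((4, -17), (19, 0)) = 22.6716
d((-4, -19), (19, 0)) = 29.8329

Closest pair: (16, 6) and (19, 0) with distance 6.7082

The closest pair is (16, 6) and (19, 0) with Euclidean distance 6.7082. For 7 points, brute-force pairwise comparison is shown above. For large n, the divide-and-conquer algorithm (sort by x, recurse on halves, check the dividing strip) achieves O(n log n).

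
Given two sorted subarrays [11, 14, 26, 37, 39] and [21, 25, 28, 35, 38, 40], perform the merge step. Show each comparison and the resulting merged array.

Merging process:

Compare 11 vs 21: take 11 from left. Merged: [11]
Compare 14 vs 21: take 14 from left. Merged: [11, 14]
Compare 26 vs 21: take 21 from right. Merged: [11, 14, 21]
Compare 26 vs 25: take 25 from right. Merged: [11, 14, 21, 25]
Compare 26 vs 28: take 26 from left. Merged: [11, 14, 21, 25, 26]
Compare 37 vs 28: take 28 from right. Merged: [11, 14, 21, 25, 26, 28]
Compare 37 vs 35: take 35 from right. Merged: [11, 14, 21, 25, 26, 28, 35]
Compare 37 vs 38: take 37 from left. Merged: [11, 14, 21, 25, 26, 28, 35, 37]
Compare 39 vs 38: take 38 from right. Merged: [11, 14, 21, 25, 26, 28, 35, 37, 38]
Compare 39 vs 40: take 39 from left. Merged: [11, 14, 21, 25, 26, 28, 35, 37, 38, 39]
Append remaining from right: [40]. Merged: [11, 14, 21, 25, 26, 28, 35, 37, 38, 39, 40]

Final merged array: [11, 14, 21, 25, 26, 28, 35, 37, 38, 39, 40]
Total comparisons: 10

The merged array is [11, 14, 21, 25, 26, 28, 35, 37, 38, 39, 40], requiring 10 comparisons. The merge step runs in O(n) time where n is the total number of elements.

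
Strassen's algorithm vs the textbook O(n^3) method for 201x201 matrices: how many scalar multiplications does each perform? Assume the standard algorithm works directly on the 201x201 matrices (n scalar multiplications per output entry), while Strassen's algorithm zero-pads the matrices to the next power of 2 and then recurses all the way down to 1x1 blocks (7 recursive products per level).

Matrix multiplication for 201x201 matrices:

Strassen's algorithm requires power-of-2 dimensions. Pad 201x201 to 256x256 (next power of 2).

Standard algorithm: 201^3 = 8120601 multiplications
Strassen's algorithm: 7^(log2(256)) = 7^8 = 5764801 multiplications
Savings: 8120601 - 5764801 = 2355800 multiplications

Standard: 8120601 multiplications (201^3). Strassen: 5764801 multiplications (7^8, after padding to 256x256). Strassen reduces 8 recursive multiplications to 7 at each level.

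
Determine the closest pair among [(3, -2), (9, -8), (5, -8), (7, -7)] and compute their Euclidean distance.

Computing all pairwise distances among 4 points:

d((3, -2), (9, -8)) = 8.4853
d((3, -2), (5, -8)) = 6.3246
d((3, -2), (7, -7)) = 6.4031
d((9, -8), (5, -8)) = 4.0
d((9, -8), (7, -7)) = 2.2361 <-- minimum
d((5, -8), (7, -7)) = 2.2361 <-- minimum

Minimum distance: 2.2361 (tie among 2 pairs: (9, -8) and (7, -7); (5, -8) and (7, -7))

The minimum Euclidean distance is 2.2361. There is a tie: 2 pairs achieve this minimum — (9, -8) and (7, -7); (5, -8) and (7, -7). Any of these is a valid closest pair. For 4 points, brute-force pairwise comparison is shown above. For large n, the divide-and-conquer algorithm (sort by x, recurse on halves, check the dividing strip) achieves O(n log n).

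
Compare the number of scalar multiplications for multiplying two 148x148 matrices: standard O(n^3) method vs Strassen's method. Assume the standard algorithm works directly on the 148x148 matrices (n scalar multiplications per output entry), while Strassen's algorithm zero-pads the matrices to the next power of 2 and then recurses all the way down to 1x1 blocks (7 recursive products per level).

Matrix multiplication for 148x148 matrices:

Strassen's algorithm requires power-of-2 dimensions. Pad 148x148 to 256x256 (next power of 2).

Standard algorithm: 148^3 = 3241792 multiplications
Strassen's algorithm: 7^(log2(256)) = 7^8 = 5764801 multiplications
Difference: 3241792 - 5764801 = -2523009 (Strassen uses MORE here due to padding overhead — for small or just-over-power-of-2 n, padding can outweigh the per-level savings)

Standard: 3241792 multiplications (148^3). Strassen: 5764801 multiplications (7^8, after padding to 256x256). Strassen reduces 8 recursive multiplications to 7 at each level.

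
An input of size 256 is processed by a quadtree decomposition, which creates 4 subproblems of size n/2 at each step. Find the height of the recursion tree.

For divide and conquer with division factor 2:

Problem sizes at each level:
Level 0: 256
Level 1: 128
Level 2: 64
Level 3: 32
Level 4: 16
Level 5: 8
Level 6: 4
Level 7: 2
Level 8: 1

The root is level 0 and the size-1 base case is level 8 (the tree spans levels 0 through 8, i.e. 9 levels counting the root), so the depth is the number of divisions: log_2(256) = 8

The recursion tree depth is log_2(256) = 8. At each level, the problem size is divided by 2, so it takes 8 divisions to reduce to a base case of size 1. The algorithm makes 4 recursive calls at each level.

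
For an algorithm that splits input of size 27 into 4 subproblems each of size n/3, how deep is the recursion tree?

For divide and conquer with division factor 3:

Problem sizes at each level:
Level 0: 27
Level 1: 9
Level 2: 3
Level 3: 1

The root is level 0 and the size-1 base case is level 3 (the tree spans levels 0 through 3, i.e. 4 levels counting the root), so the depth is the number of divisions: log_3(27) = 3

The recursion tree depth is log_3(27) = 3. At each level, the problem size is divided by 3, so it takes 3 divisions to reduce to a base case of size 1. The algorithm makes 4 recursive calls at each level.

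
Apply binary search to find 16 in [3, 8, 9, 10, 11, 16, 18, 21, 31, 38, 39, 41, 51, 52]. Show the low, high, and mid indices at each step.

Binary search for 16 in [3, 8, 9, 10, 11, 16, 18, 21, 31, 38, 39, 41, 51, 52]:

lo=0, hi=13, mid=6, arr[mid]=18 -> 18 > 16, search left half
lo=0, hi=5, mid=2, arr[mid]=9 -> 9 < 16, search right half
lo=3, hi=5, mid=4, arr[mid]=11 -> 11 < 16, search right half
lo=5, hi=5, mid=5, arr[mid]=16 -> Found target at index 5!

Binary search finds 16 at index 5 after 4 comparisons. The search repeatedly halves the search space by comparing with the middle element.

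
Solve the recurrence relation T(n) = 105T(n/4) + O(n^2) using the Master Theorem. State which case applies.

Master Theorem for T(n) = 105T(n/4) + O(n^2):

a = 105, b = 4, c = 2
log_b(a) = log_4(105) = 3.3571

Case 1: c = 2 < log_4(105) = 3.3571
T(n) = O(n^(log_4 105))

For T(n) = 105T(n/4) + O(n^2): log_4(105) = 3.3571. This is Case 1 of the Master Theorem (c < log_b(a), work dominated by leaves), giving O(n^(log_4 105)).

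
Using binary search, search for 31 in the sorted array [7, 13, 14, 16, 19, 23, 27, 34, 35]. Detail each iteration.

Binary search for 31 in [7, 13, 14, 16, 19, 23, 27, 34, 35]:

lo=0, hi=8, mid=4, arr[mid]=19 -> 19 < 31, search right half
lo=5, hi=8, mid=6, arr[mid]=27 -> 27 < 31, search right half
lo=7, hi=8, mid=7, arr[mid]=34 -> 34 > 31, search left half
lo=7 > hi=6, target 31 not found

Binary search determines that 31 is not in the array after 3 comparisons. The search space was exhausted without finding the target.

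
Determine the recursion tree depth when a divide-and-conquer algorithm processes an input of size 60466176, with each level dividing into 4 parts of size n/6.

For divide and conquer with division factor 6:

Problem sizes at each level:
Level 0: 60466176
Level 1: 10077696
Level 2: 1679616
Level 3: 279936
Level 4: 46656
Level 5: 7776
Level 6: 1296
Level 7: 216
Level 8: 36
Level 9: 6
Level 10: 1

The root is level 0 and the size-1 base case is level 10 (the tree spans levels 0 through 10, i.e. 11 levels counting the root), so the depth is the number of divisions: log_6(60466176) = 10

The recursion tree depth is log_6(60466176) = 10. At each level, the problem size is divided by 6, so it takes 10 divisions to reduce to a base case of size 1. The algorithm makes 4 recursive calls at each level.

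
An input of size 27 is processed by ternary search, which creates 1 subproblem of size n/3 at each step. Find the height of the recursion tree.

For divide and conquer with division factor 3:

Problem sizes at each level:
Level 0: 27
Level 1: 9
Level 2: 3
Level 3: 1

The root is level 0 and the size-1 base case is level 3 (the tree spans levels 0 through 3, i.e. 4 levels counting the root), so the depth is the number of divisions: log_3(27) = 3

The recursion tree depth is log_3(27) = 3. At each level, the problem size is divided by 3, so it takes 3 divisions to reduce to a base case of size 1. The algorithm makes 1 recursive call at each level.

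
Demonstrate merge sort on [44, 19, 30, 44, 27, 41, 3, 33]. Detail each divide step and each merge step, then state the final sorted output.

Merge sort trace:

Split: [44, 19, 30, 44, 27, 41, 3, 33] -> [44, 19, 30, 44] and [27, 41, 3, 33]
  Split: [44, 19, 30, 44] -> [44, 19] and [30, 44]
    Split: [44, 19] -> [44] and [19]
    Merge: [44] + [19] -> [19, 44]
    Split: [30, 44] -> [30] and [44]
    Merge: [30] + [44] -> [30, 44]
  Merge: [19, 44] + [30, 44] -> [19, 30, 44, 44]
  Split: [27, 41, 3, 33] -> [27, 41] and [3, 33]
    Split: [27, 41] -> [27] and [41]
    Merge: [27] + [41] -> [27, 41]
    Split: [3, 33] -> [3] and [33]
    Merge: [3] + [33] -> [3, 33]
  Merge: [27, 41] + [3, 33] -> [3, 27, 33, 41]
Merge: [19, 30, 44, 44] + [3, 27, 33, 41] -> [3, 19, 27, 30, 33, 41, 44, 44]

Final sorted array: [3, 19, 27, 30, 33, 41, 44, 44]

The merge sort proceeds by recursively splitting the array and merging sorted halves.
After all merges, the sorted array is [3, 19, 27, 30, 33, 41, 44, 44].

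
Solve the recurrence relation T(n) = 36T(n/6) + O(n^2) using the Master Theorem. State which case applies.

Master Theorem for T(n) = 36T(n/6) + O(n^2):

a = 36, b = 6, c = 2
log_b(a) = log_6(36) = 2.0000

Case 2: c = 2 = log_6(36) = 2.0000
T(n) = O(n^2 log n) = O(n^2 log n)

For T(n) = 36T(n/6) + O(n^2): log_6(36) = 2.0000. This is Case 2 of the Master Theorem (c = log_b(a), equal work at all levels), giving O(n^2 log n).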